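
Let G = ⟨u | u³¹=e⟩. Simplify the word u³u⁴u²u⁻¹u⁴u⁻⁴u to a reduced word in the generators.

Multiply left to right, reducing at each step:
  (u³) · u⁴ = u⁷
  (u⁷) · u² = u⁹
  (u⁹) · u⁻¹ = u⁸
  (u⁸) · u⁴ = u¹²
  (u¹²) · u⁻⁴ = u⁸
  (u⁸) · u = u⁹

Answer: u⁹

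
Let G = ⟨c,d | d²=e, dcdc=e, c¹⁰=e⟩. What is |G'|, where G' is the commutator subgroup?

G' = [G, G] is generated by all commutators. The generator-pair commutators are: [c, d] = c².
The subgroup they normally generate is {e, c², c⁴, c⁶, c⁸}, of order 5.
Check: |G/G'| = 20/5 = 4 is the order of the abelianisation.

Answer: 5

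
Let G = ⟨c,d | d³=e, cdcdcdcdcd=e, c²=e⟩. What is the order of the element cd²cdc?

Compute successive powers until reaching e:
  (cd²cdc)¹ = cd²cdc, (cd²cdc)² = e.
The smallest positive k with (cd²cdc)ᵏ = e is 2.

Answer: 2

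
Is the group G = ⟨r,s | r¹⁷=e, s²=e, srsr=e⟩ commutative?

r·s = rs but s·r = r¹⁶s, so r·s ≠ s·r and G is not abelian.

Answer: No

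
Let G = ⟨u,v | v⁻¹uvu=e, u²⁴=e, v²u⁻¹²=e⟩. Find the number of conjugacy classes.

The conjugacy classes (representative and size) are:
  [e] (size 1), [u] (size 2), [u²] (size 2), [u³] (size 2), [u⁴] (size 2), [u⁵] (size 2), [u¹⁸] (size 2), [u⁷] (size 2), [u¹⁶] (size 2), [u¹⁵] (size 2), [u¹⁴] (size 2), [u¹³] (size 2), [u¹²] (size 1), [u⁶v] (size 12), [u⁵v⁻¹] (size 12).
Class equation: 1 + 2 + 2 + 2 + 2 + 2 + 2 + 2 + 2 + 2 + 2 + 2 + 1 + 12 + 12 = 48 = |G|. So G has 15 conjugacy classes.

Answer: 15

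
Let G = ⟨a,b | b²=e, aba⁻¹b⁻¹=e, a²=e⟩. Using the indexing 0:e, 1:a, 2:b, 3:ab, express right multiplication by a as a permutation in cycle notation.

(0 1)(2 3)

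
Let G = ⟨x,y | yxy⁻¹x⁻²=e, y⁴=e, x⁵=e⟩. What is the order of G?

Enumerate words in the generators, reducing via the relations: the distinct elements are
  {e, x, y, xy, x², x³, x⁴, y², y³, xy², xy³, x²y, x³y, x⁴y, x²y², x²y³, x³y², x³y³, x⁴y², x⁴y³}.
No further products give new elements, so |G| = 20.

Answer: 20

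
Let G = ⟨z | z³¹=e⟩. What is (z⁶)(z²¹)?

Compute (z⁶) · (z²¹) by multiplying left to right and reducing via the relations at each step:
  (z⁶) · z²¹ = z²⁷

Answer: z²⁷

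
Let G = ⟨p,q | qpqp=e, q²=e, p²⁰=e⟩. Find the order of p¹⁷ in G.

Compute successive powers until reaching e:
  (p¹⁷)¹ = p¹⁷, (p¹⁷)² = p¹⁴, (p¹⁷)³ = p¹¹, (p¹⁷)⁴ = p⁸, (p¹⁷)⁵ = p⁵, (p¹⁷)⁶ = p², (p¹⁷)⁷ = p¹⁹, (p¹⁷)⁸ = p¹⁶, (p¹⁷)⁹ = p¹³, (p¹⁷)¹⁰ = p¹⁰, (p¹⁷)¹¹ = p⁷, (p¹⁷)¹² = p⁴, (p¹⁷)¹³ = p, (p¹⁷)¹⁴ = p¹⁸, (p¹⁷)¹⁵ = p¹⁵, (p¹⁷)¹⁶ = p¹², (p¹⁷)¹⁷ = p⁹, (p¹⁷)¹⁸ = p⁶, (p¹⁷)¹⁹ = p³, (p¹⁷)²⁰ = e.
The smallest positive k with (p¹⁷)ᵏ = e is 20.

Answer: 20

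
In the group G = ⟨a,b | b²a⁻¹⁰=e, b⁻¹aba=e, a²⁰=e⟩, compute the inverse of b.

The order of b is 4 (smallest k with bᵏ = e), so b⁻¹ = b³ = b⁻¹.
Check: b · (b⁻¹) → b · b⁻¹ = e, giving e as required.

Answer: b⁻¹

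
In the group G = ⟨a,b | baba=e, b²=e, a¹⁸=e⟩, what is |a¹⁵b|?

Compute successive powers until reaching e:
  (a¹⁵b)¹ = a¹⁵b, (a¹⁵b)² = e.
The smallest positive k with (a¹⁵b)ᵏ = e is 2.

Answer: 2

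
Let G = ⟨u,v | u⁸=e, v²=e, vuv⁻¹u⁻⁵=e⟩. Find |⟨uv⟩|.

|⟨uv⟩| equals the order of uv. Compute successive powers until reaching e:
  (uv)¹ = uv, (uv)² = u⁶, (uv)³ = u⁷v, (uv)⁴ = u⁴, (uv)⁵ = u⁵v, (uv)⁶ = u², (uv)⁷ = u³v, (uv)⁸ = e.
The smallest positive k with (uv)ᵏ = e is 8, so |⟨uv⟩| = 8.

Answer: 8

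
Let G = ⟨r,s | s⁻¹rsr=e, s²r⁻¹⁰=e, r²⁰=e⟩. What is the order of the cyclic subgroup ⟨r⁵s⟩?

|⟨r⁵s⟩| equals the order of r⁵s. Compute successive powers until reaching e:
  (r⁵s)¹ = r⁵s, (r⁵s)² = r¹⁰, (r⁵s)³ = r⁵s⁻¹, (r⁵s)⁴ = e.
The smallest positive k with (r⁵s)ᵏ = e is 4, so |⟨r⁵s⟩| = 4.

Answer: 4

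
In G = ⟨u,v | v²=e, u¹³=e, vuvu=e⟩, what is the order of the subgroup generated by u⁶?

|⟨u⁶⟩| equals the order of u⁶. Compute successive powers until reaching e:
  (u⁶)¹ = u⁶, (u⁶)² = u¹², (u⁶)³ = u⁵, (u⁶)⁴ = u¹¹, (u⁶)⁵ = u⁴, (u⁶)⁶ = u¹⁰, (u⁶)⁷ = u³, (u⁶)⁸ = u⁹, (u⁶)⁹ = u², (u⁶)¹⁰ = u⁸, (u⁶)¹¹ = u, (u⁶)¹² = u⁷, (u⁶)¹³ = e.
The smallest positive k with (u⁶)ᵏ = e is 13, so |⟨u⁶⟩| = 13.

Answer: 13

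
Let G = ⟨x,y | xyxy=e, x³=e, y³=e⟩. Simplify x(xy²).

Compute x · (xy²) by multiplying left to right and reducing via the relations at each step:
  x · x = x²
  (x²) · y² = x²y²

Answer: x²y²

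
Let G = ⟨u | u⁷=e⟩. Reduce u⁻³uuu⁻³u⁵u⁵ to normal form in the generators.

Multiply left to right, reducing at each step:
  (u⁴) · u = u⁵
  (u⁵) · u = u⁶
  (u⁶) · u⁻³ = u³
  (u³) · u⁵ = u
  u · u⁵ = u⁶

Answer: u⁶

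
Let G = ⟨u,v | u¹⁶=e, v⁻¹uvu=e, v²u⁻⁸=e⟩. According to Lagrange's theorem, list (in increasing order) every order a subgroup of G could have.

|G| = 32 = 2⁵. By Lagrange's theorem the order of any subgroup divides 32; the divisors of 32 are 1, 2, 4, 8, 16, 32.

Answer: 1, 2, 4, 8, 16, 32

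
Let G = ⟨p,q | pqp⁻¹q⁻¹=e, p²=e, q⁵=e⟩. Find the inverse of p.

The order of p is 2 (smallest k with pᵏ = e), so p⁻¹ = p¹ = p.
Check: p · p → p · p = e, giving e as required.

Answer: p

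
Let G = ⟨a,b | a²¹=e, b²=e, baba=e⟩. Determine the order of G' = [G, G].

G' = [G, G] is generated by all commutators. The generator-pair commutators are: [a, b] = a².
The subgroup they normally generate is {e, a, a², a³, a⁴, a⁵, a⁶, a⁷, a⁸, a⁹, a¹⁰, a¹¹, a¹², a¹³, a¹⁴, a¹⁵, a¹⁶, a¹⁷, a¹⁸, a¹⁹, a²⁰}, of order 21.
Check: |G/G'| = 42/21 = 2 is the order of the abelianisation.

Answer: 21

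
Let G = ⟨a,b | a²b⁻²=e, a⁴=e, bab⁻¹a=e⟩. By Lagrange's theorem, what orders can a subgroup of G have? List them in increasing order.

|G| = 8 = 2³. By Lagrange's theorem the order of any subgroup divides 8; the divisors of 8 are 1, 2, 4, 8.

Answer: 1, 2, 4, 8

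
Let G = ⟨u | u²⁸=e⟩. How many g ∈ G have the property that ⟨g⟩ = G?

G is cyclic of order 28. An element generates G iff its order is 28, and a cyclic group of order 28 has exactly φ(28) = 12 such elements.

Answer: 12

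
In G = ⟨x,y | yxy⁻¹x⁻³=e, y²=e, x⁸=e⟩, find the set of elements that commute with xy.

⟨xy⟩ ⊆ C_G(xy) since powers of xy commute with xy; so |C_G(xy)| ≥ |⟨xy⟩| = 4.
By orbit–stabilizer, |C_G(xy)| = |G| / |conj. class of xy| = 16 / 4 = 4.
The 4 elements commuting with xy are {e, x⁴, xy, x⁵y}.

Answer: {e, x⁴, xy, x⁵y}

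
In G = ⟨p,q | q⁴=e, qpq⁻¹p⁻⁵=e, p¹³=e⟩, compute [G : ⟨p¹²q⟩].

First find ord(p¹²q) by computing successive powers:
  (p¹²q)¹ = p¹²q, (p¹²q)² = p⁷q², (p¹²q)³ = p⁸q³, (p¹²q)⁴ = e.
So |⟨p¹²q⟩| = ord(p¹²q) = 4. With |G| = 52, by Lagrange [G : ⟨p¹²q⟩] = 52/4 = 13.

Answer: 13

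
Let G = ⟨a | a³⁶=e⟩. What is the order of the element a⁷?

Compute successive powers until reaching e:
  (a⁷)¹ = a⁷, (a⁷)² = a¹⁴, (a⁷)³ = a²¹, (a⁷)⁴ = a²⁸, (a⁷)⁵ = a³⁵, (a⁷)⁶ = a⁶, (a⁷)⁷ = a¹³, (a⁷)⁸ = a²⁰, (a⁷)⁹ = a²⁷, (a⁷)¹⁰ = a³⁴, (a⁷)¹¹ = a⁵, (a⁷)¹² = a¹², (a⁷)¹³ = a¹⁹, (a⁷)¹⁴ = a²⁶, (a⁷)¹⁵ = a³³, (a⁷)¹⁶ = a⁴, (a⁷)¹⁷ = a¹¹, (a⁷)¹⁸ = a¹⁸, (a⁷)¹⁹ = a²⁵, (a⁷)²⁰ = a³², (a⁷)²¹ = a³, (a⁷)²² = a¹⁰, (a⁷)²³ = a¹⁷, (a⁷)²⁴ = a²⁴, (a⁷)²⁵ = a³¹, (a⁷)²⁶ = a², (a⁷)²⁷ = a⁹, (a⁷)²⁸ = a¹⁶, (a⁷)²⁹ = a²³, (a⁷)³⁰ = a³⁰, (a⁷)³¹ = a, (a⁷)³² = a⁸, (a⁷)³³ = a¹⁵, (a⁷)³⁴ = a²², (a⁷)³⁵ = a²⁹, (a⁷)³⁶ = e.
The smallest positive k with (a⁷)ᵏ = e is 36.

Answer: 36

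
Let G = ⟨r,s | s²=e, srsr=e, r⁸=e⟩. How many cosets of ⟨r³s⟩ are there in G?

First find ord(r³s) by computing successive powers:
  (r³s)¹ = r³s, (r³s)² = e.
So |⟨r³s⟩| = ord(r³s) = 2. With |G| = 16, by Lagrange [G : ⟨r³s⟩] = 16/2 = 8.

Answer: 8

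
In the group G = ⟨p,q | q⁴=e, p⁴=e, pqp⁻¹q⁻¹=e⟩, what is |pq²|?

Compute successive powers until reaching e:
  (pq²)¹ = pq², (pq²)² = p², (pq²)³ = p³q², (pq²)⁴ = e.
The smallest positive k with (pq²)ᵏ = e is 4.

Answer: 4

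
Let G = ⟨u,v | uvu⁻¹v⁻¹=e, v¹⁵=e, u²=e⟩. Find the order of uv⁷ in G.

Compute successive powers until reaching e:
  (uv⁷)¹ = uv⁷, (uv⁷)² = v¹⁴, (uv⁷)³ = uv⁶, (uv⁷)⁴ = v¹³, (uv⁷)⁵ = uv⁵, (uv⁷)⁶ = v¹², (uv⁷)⁷ = uv⁴, (uv⁷)⁸ = v¹¹, (uv⁷)⁹ = uv³, (uv⁷)¹⁰ = v¹⁰, (uv⁷)¹¹ = uv², (uv⁷)¹² = v⁹, (uv⁷)¹³ = uv, (uv⁷)¹⁴ = v⁸, (uv⁷)¹⁵ = u, (uv⁷)¹⁶ = v⁷, (uv⁷)¹⁷ = uv¹⁴, (uv⁷)¹⁸ = v⁶, (uv⁷)¹⁹ = uv¹³, (uv⁷)²⁰ = v⁵, (uv⁷)²¹ = uv¹², (uv⁷)²² = v⁴, (uv⁷)²³ = uv¹¹, (uv⁷)²⁴ = v³, (uv⁷)²⁵ = uv¹⁰, (uv⁷)²⁶ = v², (uv⁷)²⁷ = uv⁹, (uv⁷)²⁸ = v, (uv⁷)²⁹ = uv⁸, (uv⁷)³⁰ = e.
The smallest positive k with (uv⁷)ᵏ = e is 30.

Answer: 30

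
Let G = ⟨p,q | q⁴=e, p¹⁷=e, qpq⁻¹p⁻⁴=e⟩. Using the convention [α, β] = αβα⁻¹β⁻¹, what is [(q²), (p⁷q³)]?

[(q²), (p⁷q³)] = (q²)·(p⁷q³)·(q²)⁻¹·(p⁷q³)⁻¹.
  (q²) · (p⁷q³) = p¹⁰q
  (p¹⁰q) · (q²) = p¹⁰q³
  (p¹⁰q³) · (p⁶q) = p³

Answer: p³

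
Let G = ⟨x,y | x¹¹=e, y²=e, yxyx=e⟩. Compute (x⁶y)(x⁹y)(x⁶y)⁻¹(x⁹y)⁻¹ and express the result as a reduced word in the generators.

[(x⁶y), (x⁹y)] = (x⁶y)·(x⁹y)·(x⁶y)⁻¹·(x⁹y)⁻¹.
  (x⁶y) · (x⁹y) = x⁸
  (x⁸) · (x⁶y) = x³y
  (x³y) · (x⁹y) = x⁵

Answer: x⁵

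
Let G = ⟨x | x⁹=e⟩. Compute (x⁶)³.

Compute successive powers of (x⁶), reducing at each step:
  (x⁶)²: (x⁶) · x⁶ = x³
  (x⁶)³: (x³) · x⁶ = e

Answer: e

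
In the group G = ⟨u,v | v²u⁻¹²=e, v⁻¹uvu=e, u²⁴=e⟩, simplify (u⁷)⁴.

Compute successive powers of (u⁷), reducing at each step:
  (u⁷)²: (u⁷) · u⁷ = u¹⁴
  (u⁷)³: (u¹⁴) · u⁷ = u²¹
  (u⁷)⁴: (u²¹) · u⁷ = u⁴

Answer: u⁴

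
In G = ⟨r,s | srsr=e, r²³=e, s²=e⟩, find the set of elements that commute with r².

⟨r²⟩ ⊆ C_G(r²) since powers of r² commute with r²; so |C_G(r²)| ≥ |⟨r²⟩| = 23.
By orbit–stabilizer, |C_G(r²)| = |G| / |conj. class of r²| = 46 / 2 = 23.
The 23 elements commuting with r² are {e, r, r², r³, r⁴, r⁵, r⁶, r⁷, r⁸, r⁹, r¹⁰, r¹¹, r¹², r¹³, r¹⁴, r¹⁵, r¹⁶, r¹⁷, r¹⁸, r¹⁹, r²⁰, r²¹, r²²}.

Answer: {e, r, r², r³, r⁴, r⁵, r⁶, r⁷, r⁸, r⁹, r¹⁰, r¹¹, r¹², r¹³, r¹⁴, r¹⁵, r¹⁶, r¹⁷, r¹⁸, r¹⁹, r²⁰, r²¹, r²²}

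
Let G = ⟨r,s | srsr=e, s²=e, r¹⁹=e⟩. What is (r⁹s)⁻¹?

The order of (r⁹s) is 2 (smallest k with (r⁹s)ᵏ = e), so (r⁹s)⁻¹ = (r⁹s)¹ = r⁹s.
Check: (r⁹s) · (r⁹s) → (r⁹s) · r⁹ = s;   s · s = e, giving e as required.

Answer: r⁹s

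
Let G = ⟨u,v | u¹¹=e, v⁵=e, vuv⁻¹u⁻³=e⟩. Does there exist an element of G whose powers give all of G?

Every cyclic group is abelian. But u·v = uv while v·u = u³v, so u·v ≠ v·u and G is not abelian. Hence G is not cyclic.

Answer: No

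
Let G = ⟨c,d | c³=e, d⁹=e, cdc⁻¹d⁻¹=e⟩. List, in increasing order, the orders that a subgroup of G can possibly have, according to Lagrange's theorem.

|G| = 27 = 3³. By Lagrange's theorem the order of any subgroup divides 27; the divisors of 27 are 1, 3, 9, 27.

Answer: 1, 3, 9, 27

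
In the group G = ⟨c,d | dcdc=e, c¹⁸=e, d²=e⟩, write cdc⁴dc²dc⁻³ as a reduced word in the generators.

Multiply left to right, reducing at each step:
  c · d = cd
  (cd) · c⁴ = c¹⁵d
  (c¹⁵d) · d = c¹⁵
  (c¹⁵) · c² = c¹⁷
  (c¹⁷) · d = c¹⁷d
  (c¹⁷d) · c⁻³ = c²d

Answer: c²d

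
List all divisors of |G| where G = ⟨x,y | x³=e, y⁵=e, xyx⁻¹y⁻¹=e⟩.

|G| = 15 = 3 · 5. By Lagrange's theorem the order of any subgroup divides 15; the divisors of 15 are 1, 3, 5, 15.

Answer: 1, 3, 5, 15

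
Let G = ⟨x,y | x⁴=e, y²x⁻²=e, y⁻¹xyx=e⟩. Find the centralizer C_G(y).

⟨y⟩ ⊆ C_G(y) since powers of y commute with y; so |C_G(y)| ≥ |⟨y⟩| = 4.
By orbit–stabilizer, |C_G(y)| = |G| / |conj. class of y| = 8 / 2 = 4.
The 4 elements commuting with y are {e, x², y, y⁻¹}.

Answer: {e, x², y, y⁻¹}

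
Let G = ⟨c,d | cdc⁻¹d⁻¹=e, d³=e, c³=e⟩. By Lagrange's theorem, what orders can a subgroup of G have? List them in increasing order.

|G| = 9 = 3². By Lagrange's theorem the order of any subgroup divides 9; the divisors of 9 are 1, 3, 9.

Answer: 1, 3, 9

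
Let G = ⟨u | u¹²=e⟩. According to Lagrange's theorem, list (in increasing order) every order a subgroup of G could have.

|G| = 12 = 2² · 3. By Lagrange's theorem the order of any subgroup divides 12; the divisors of 12 are 1, 2, 3, 4, 6, 12.

Answer: 1, 2, 3, 4, 6, 12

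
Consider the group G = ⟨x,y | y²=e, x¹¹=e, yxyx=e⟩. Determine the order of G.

Enumerate words in the generators, reducing via the relations: the distinct elements are
  {e, x, y, xy, x², x³, x⁴, x⁵, x⁶, x⁷, x⁸, x⁹, x²y, x³y, x¹⁰, x⁴y, x⁵y, x⁶y, x⁷y, x⁸y, x⁹y, x¹⁰y}.
No further products give new elements, so |G| = 22.

Answer: 22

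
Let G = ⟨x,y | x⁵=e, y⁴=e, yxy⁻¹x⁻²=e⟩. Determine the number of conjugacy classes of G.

The conjugacy classes (representative and size) are:
  [e] (size 1), [x⁴] (size 4), [x²y] (size 5), [y²] (size 5), [x³y³] (size 5).
Class equation: 1 + 4 + 5 + 5 + 5 = 20 = |G|. So G has 5 conjugacy classes.

Answer: 5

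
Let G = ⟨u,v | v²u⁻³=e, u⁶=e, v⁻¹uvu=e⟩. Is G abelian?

u·v = uv but v·u = u²v⁻¹, so u·v ≠ v·u and G is not abelian.

Answer: No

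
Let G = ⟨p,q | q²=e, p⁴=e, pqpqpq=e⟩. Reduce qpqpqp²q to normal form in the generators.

Multiply left to right, reducing at each step:
  q · p = qp
  (qp) · q = p³qp³
  (p³qp³) · p = p³q
  (p³q) · q = p³
  (p³) · p² = p
  p · q = pq

Answer: pq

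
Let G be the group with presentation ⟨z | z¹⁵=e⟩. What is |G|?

G is generated by a single element, so G is cyclic. The relator gives z¹⁵ = e and no smaller power is forced to be e, so the 15 powers {e, z, z², z³, z⁴, z⁵, z⁶, z⁷, z⁸, z⁹, z¹², z¹³, z¹¹, z¹⁰, z¹⁴} are distinct. Hence |G| = 15.

Answer: 15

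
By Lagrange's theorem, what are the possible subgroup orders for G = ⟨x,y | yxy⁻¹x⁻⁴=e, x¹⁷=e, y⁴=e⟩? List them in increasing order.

|G| = 68 = 2² · 17. By Lagrange's theorem the order of any subgroup divides 68; the divisors of 68 are 1, 2, 4, 17, 34, 68.

Answer: 1, 2, 4, 17, 34, 68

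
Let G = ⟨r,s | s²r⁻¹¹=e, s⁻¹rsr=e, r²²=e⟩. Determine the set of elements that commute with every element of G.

An element z ∈ Z(G) iff z commutes with every generator.
For example r¹¹ is central: (r¹¹)·r = r¹² = r·(r¹¹); (r¹¹)·s = s⁻¹ = s·(r¹¹).
Whereas r ∉ Z(G) since r·s = rs ≠ r¹⁰s⁻¹ = s·r.
Checking each of the 44 elements this way gives Z(G) = {e, r¹¹}, of order 2.

Answer: {e, r¹¹}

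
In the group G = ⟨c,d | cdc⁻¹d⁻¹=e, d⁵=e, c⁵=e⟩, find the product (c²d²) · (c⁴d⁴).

Compute (c²d²) · (c⁴d⁴) by multiplying left to right and reducing via the relations at each step:
  (c²d²) · c⁴ = cd²
  (cd²) · d⁴ = cd

Answer: cd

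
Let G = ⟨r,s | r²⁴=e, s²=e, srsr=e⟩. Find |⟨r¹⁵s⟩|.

|⟨r¹⁵s⟩| equals the order of r¹⁵s. Compute successive powers until reaching e:
  (r¹⁵s)¹ = r¹⁵s, (r¹⁵s)² = e.
The smallest positive k with (r¹⁵s)ᵏ = e is 2, so |⟨r¹⁵s⟩| = 2.

Answer: 2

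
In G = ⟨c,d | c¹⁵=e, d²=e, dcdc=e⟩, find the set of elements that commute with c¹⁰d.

⟨c¹⁰d⟩ ⊆ C_G(c¹⁰d) since powers of c¹⁰d commute with c¹⁰d; so |C_G(c¹⁰d)| ≥ |⟨c¹⁰d⟩| = 2.
By orbit–stabilizer, |C_G(c¹⁰d)| = |G| / |conj. class of c¹⁰d| = 30 / 15 = 2.
The 2 elements commuting with c¹⁰d are {e, c¹⁰d}.

Answer: {e, c¹⁰d}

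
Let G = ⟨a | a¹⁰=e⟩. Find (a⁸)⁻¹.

The order of (a⁸) is 5 (smallest k with (a⁸)ᵏ = e), so (a⁸)⁻¹ = (a⁸)⁴ = a².
Check: (a⁸) · (a²) → (a⁸) · a² = e, giving e as required.

Answer: a²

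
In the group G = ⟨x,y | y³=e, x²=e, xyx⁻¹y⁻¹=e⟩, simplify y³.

Compute successive powers of y, reducing at each step:
  y²: y · y = y²
  y³: (y²) · y = e

Answer: e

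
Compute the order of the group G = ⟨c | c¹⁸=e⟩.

G is generated by a single element, so G is cyclic. The relator gives c¹⁸ = e and no smaller power is forced to be e, so the 18 powers {c, e, c², c³, c⁴, c⁵, c⁶, c⁷, c⁸, c⁹, c¹², c¹³, c¹¹, c¹⁰, c¹⁴, c¹⁵, c¹⁶, c¹⁷} are distinct. Hence |G| = 18.

Answer: 18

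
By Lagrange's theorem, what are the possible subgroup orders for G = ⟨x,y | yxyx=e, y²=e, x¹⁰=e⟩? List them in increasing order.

|G| = 20 = 2² · 5. By Lagrange's theorem the order of any subgroup divides 20; the divisors of 20 are 1, 2, 4, 5, 10, 20.

Answer: 1, 2, 4, 5, 10, 20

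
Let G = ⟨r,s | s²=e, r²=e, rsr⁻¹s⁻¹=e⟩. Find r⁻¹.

The order of r is 2 (smallest k with rᵏ = e), so r⁻¹ = r¹ = r.
Check: r · r → r · r = e, giving e as required.

Answer: r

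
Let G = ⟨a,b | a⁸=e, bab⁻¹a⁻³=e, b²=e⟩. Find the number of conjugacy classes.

The conjugacy classes (representative and size) are:
  [e] (size 1), [a³] (size 2), [a²] (size 2), [a⁴] (size 1), [a⁵] (size 2), [a⁴b] (size 4), [ab] (size 4).
Class equation: 1 + 2 + 2 + 1 + 2 + 4 + 4 = 16 = |G|. So G has 7 conjugacy classes.

Answer: 7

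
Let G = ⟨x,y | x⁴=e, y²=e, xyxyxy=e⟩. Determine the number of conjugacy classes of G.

The conjugacy classes (representative and size) are:
  [e] (size 1), [x³] (size 6), [x²yx²y] (size 3), [xyx³] (size 6), [yx³] (size 8).
Class equation: 1 + 6 + 3 + 6 + 8 = 24 = |G|. So G has 5 conjugacy classes.

Answer: 5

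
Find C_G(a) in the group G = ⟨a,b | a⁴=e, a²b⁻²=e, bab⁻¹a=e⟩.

⟨a⟩ ⊆ C_G(a) since powers of a commute with a; so |C_G(a)| ≥ |⟨a⟩| = 4.
By orbit–stabilizer, |C_G(a)| = |G| / |conj. class of a| = 8 / 2 = 4.
The 4 elements commuting with a are {e, a, a², a³}.

Answer: {e, a, a², a³}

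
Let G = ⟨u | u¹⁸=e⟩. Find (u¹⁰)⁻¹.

The order of (u¹⁰) is 9 (smallest k with (u¹⁰)ᵏ = e), so (u¹⁰)⁻¹ = (u¹⁰)⁸ = u⁸.
Check: (u¹⁰) · (u⁸) → (u¹⁰) · u⁸ = e, giving e as required.

Answer: u⁸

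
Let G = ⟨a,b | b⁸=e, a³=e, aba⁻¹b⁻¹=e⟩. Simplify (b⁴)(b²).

Compute (b⁴) · (b²) by multiplying left to right and reducing via the relations at each step:
  (b⁴) · b² = b⁶

Answer: b⁶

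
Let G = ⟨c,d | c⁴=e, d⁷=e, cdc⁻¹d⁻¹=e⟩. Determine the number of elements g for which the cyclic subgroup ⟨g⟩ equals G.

G is cyclic of order 28. An element generates G iff its order is 28, and a cyclic group of order 28 has exactly φ(28) = 12 such elements.

Answer: 12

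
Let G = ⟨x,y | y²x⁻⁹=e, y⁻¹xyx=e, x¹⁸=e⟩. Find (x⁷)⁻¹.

The order of (x⁷) is 18 (smallest k with (x⁷)ᵏ = e), so (x⁷)⁻¹ = (x⁷)¹⁷ = x¹¹.
Check: (x⁷) · (x¹¹) → (x⁷) · x¹¹ = e, giving e as required.

Answer: x¹¹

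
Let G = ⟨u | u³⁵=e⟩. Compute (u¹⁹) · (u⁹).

Compute (u¹⁹) · (u⁹) by multiplying left to right and reducing via the relations at each step:
  (u¹⁹) · u⁹ = u²⁸

Answer: u²⁸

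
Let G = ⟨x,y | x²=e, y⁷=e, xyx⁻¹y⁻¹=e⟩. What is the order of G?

Enumerate words in the generators, reducing via the relations: the distinct elements are
  {e, x, y, xy, y², y³, y⁴, y⁵, y⁶, xy², xy³, xy⁴, xy⁵, xy⁶}.
No further products give new elements, so |G| = 14.

Answer: 14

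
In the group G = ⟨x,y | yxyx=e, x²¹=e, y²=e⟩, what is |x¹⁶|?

Compute successive powers until reaching e:
  (x¹⁶)¹ = x¹⁶, (x¹⁶)² = x¹¹, (x¹⁶)³ = x⁶, (x¹⁶)⁴ = x, (x¹⁶)⁵ = x¹⁷, (x¹⁶)⁶ = x¹², (x¹⁶)⁷ = x⁷, (x¹⁶)⁸ = x², (x¹⁶)⁹ = x¹⁸, (x¹⁶)¹⁰ = x¹³, (x¹⁶)¹¹ = x⁸, (x¹⁶)¹² = x³, (x¹⁶)¹³ = x¹⁹, (x¹⁶)¹⁴ = x¹⁴, (x¹⁶)¹⁵ = x⁹, (x¹⁶)¹⁶ = x⁴, (x¹⁶)¹⁷ = x²⁰, (x¹⁶)¹⁸ = x¹⁵, (x¹⁶)¹⁹ = x¹⁰, (x¹⁶)²⁰ = x⁵, (x¹⁶)²¹ = e.
The smallest positive k with (x¹⁶)ᵏ = e is 21.

Answer: 21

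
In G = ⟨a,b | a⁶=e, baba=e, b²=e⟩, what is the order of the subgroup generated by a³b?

|⟨a³b⟩| equals the order of a³b. Compute successive powers until reaching e:
  (a³b)¹ = a³b, (a³b)² = e.
The smallest positive k with (a³b)ᵏ = e is 2, so |⟨a³b⟩| = 2.

Answer: 2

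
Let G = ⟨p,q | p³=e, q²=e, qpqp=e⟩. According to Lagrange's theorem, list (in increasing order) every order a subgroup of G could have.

|G| = 6 = 2 · 3. By Lagrange's theorem the order of any subgroup divides 6; the divisors of 6 are 1, 2, 3, 6.

Answer: 1, 2, 3, 6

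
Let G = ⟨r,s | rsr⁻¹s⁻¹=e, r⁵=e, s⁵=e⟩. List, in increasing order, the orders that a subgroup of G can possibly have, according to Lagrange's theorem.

|G| = 25 = 5². By Lagrange's theorem the order of any subgroup divides 25; the divisors of 25 are 1, 5, 25.

Answer: 1, 5, 25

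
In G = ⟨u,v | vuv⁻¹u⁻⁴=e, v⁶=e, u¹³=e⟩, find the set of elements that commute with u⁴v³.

⟨u⁴v³⟩ ⊆ C_G(u⁴v³) since powers of u⁴v³ commute with u⁴v³; so |C_G(u⁴v³)| ≥ |⟨u⁴v³⟩| = 2.
By orbit–stabilizer, |C_G(u⁴v³)| = |G| / |conj. class of u⁴v³| = 78 / 13 = 6.
The 6 elements commuting with u⁴v³ are {e, u⁷v, u⁴v³, u⁸v⁵, u⁹v², u¹⁰v⁴}.

Answer: {e, u⁷v, u⁴v³, u⁸v⁵, u⁹v², u¹⁰v⁴}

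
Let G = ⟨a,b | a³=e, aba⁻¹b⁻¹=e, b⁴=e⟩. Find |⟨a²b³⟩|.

|⟨a²b³⟩| equals the order of a²b³. Compute successive powers until reaching e:
  (a²b³)¹ = a²b³, (a²b³)² = ab², (a²b³)³ = b, (a²b³)⁴ = a², (a²b³)⁵ = ab³, (a²b³)⁶ = b², (a²b³)⁷ = a²b, (a²b³)⁸ = a, (a²b³)⁹ = b³, (a²b³)¹⁰ = a²b², (a²b³)¹¹ = ab, (a²b³)¹² = e.
The smallest positive k with (a²b³)ᵏ = e is 12, so |⟨a²b³⟩| = 12.

Answer: 12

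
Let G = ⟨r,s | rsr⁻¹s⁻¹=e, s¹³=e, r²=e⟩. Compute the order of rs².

Compute successive powers until reaching e:
  (rs²)¹ = rs², (rs²)² = s⁴, (rs²)³ = rs⁶, (rs²)⁴ = s⁸, (rs²)⁵ = rs¹⁰, (rs²)⁶ = s¹², (rs²)⁷ = rs, (rs²)⁸ = s³, (rs²)⁹ = rs⁵, (rs²)¹⁰ = s⁷, (rs²)¹¹ = rs⁹, (rs²)¹² = s¹¹, (rs²)¹³ = r, (rs²)¹⁴ = s², (rs²)¹⁵ = rs⁴, (rs²)¹⁶ = s⁶, (rs²)¹⁷ = rs⁸, (rs²)¹⁸ = s¹⁰, (rs²)¹⁹ = rs¹², (rs²)²⁰ = s, (rs²)²¹ = rs³, (rs²)²² = s⁵, (rs²)²³ = rs⁷, (rs²)²⁴ = s⁹, (rs²)²⁵ = rs¹¹, (rs²)²⁶ = e.
The smallest positive k with (rs²)ᵏ = e is 26.

Answer: 26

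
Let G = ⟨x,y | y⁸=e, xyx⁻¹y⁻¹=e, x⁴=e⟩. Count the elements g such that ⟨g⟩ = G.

⟨g⟩ = G would require ord(g) = |G| = 32, but the maximum element order in G is 8 < 32. So G is not cyclic and no single element generates it: the count is 0.

Answer: 0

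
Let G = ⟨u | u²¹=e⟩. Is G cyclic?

|G| = 21. The element u has order 21 (its powers give 21 distinct elements), so ⟨u⟩ = G and G is cyclic.

Answer: Yes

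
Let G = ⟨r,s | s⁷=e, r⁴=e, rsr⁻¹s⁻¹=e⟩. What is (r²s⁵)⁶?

Compute successive powers of (r²s⁵), reducing at each step:
  (r²s⁵)²: (r²s⁵) · r² = s⁵;   (s⁵) · s⁵ = s³
  (r²s⁵)³: (s³) · r² = r²s³;   (r²s³) · s⁵ = r²s
  (r²s⁵)⁴: (r²s) · r² = s;   s · s⁵ = s⁶
  (r²s⁵)⁵: (s⁶) · r² = r²s⁶;   (r²s⁶) · s⁵ = r²s⁴
  (r²s⁵)⁶: (r²s⁴) · r² = s⁴;   (s⁴) · s⁵ = s²

Answer: s²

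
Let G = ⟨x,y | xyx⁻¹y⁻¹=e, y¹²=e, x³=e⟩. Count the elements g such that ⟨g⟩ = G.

⟨g⟩ = G would require ord(g) = |G| = 36, but the maximum element order in G is 12 < 36. So G is not cyclic and no single element generates it: the count is 0.

Answer: 0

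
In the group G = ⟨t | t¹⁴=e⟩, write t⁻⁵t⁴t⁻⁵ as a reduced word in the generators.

Multiply left to right, reducing at each step:
  (t⁹) · t⁴ = t¹³
  (t¹³) · t⁻⁵ = t⁸

Answer: t⁸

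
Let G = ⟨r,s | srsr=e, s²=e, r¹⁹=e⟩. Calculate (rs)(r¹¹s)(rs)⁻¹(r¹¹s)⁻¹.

[(rs), (r¹¹s)] = (rs)·(r¹¹s)·(rs)⁻¹·(r¹¹s)⁻¹.
  (rs) · (r¹¹s) = r⁹
  (r⁹) · (rs) = r¹⁰s
  (r¹⁰s) · (r¹¹s) = r¹⁸

Answer: r¹⁸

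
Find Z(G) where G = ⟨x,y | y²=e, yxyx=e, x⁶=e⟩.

An element z ∈ Z(G) iff z commutes with every generator.
For example x³ is central: (x³)·x = x⁴ = x·(x³); (x³)·y = x³y = y·(x³).
Whereas x ∉ Z(G) since x·y = xy ≠ x⁵y = y·x.
Checking each of the 12 elements this way gives Z(G) = {e, x³}, of order 2.

Answer: {e, x³}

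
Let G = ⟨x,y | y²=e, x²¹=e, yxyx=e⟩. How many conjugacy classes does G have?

The conjugacy classes (representative and size) are:
  [e] (size 1), [x²⁰] (size 2), [x²] (size 2), [x³] (size 2), [x¹⁷] (size 2), [x⁵] (size 2), [x⁶] (size 2), [x⁷] (size 2), [x⁸] (size 2), [x⁹] (size 2), [x¹⁰] (size 2), [y] (size 21).
Class equation: 1 + 2 + 2 + 2 + 2 + 2 + 2 + 2 + 2 + 2 + 2 + 21 = 42 = |G|. So G has 12 conjugacy classes.

Answer: 12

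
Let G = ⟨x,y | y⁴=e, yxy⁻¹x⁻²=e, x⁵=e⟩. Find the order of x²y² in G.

Compute successive powers until reaching e:
  (x²y²)¹ = x²y², (x²y²)² = e.
The smallest positive k with (x²y²)ᵏ = e is 2.

Answer: 2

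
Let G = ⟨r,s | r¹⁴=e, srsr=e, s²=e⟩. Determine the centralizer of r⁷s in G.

⟨r⁷s⟩ ⊆ C_G(r⁷s) since powers of r⁷s commute with r⁷s; so |C_G(r⁷s)| ≥ |⟨r⁷s⟩| = 2.
By orbit–stabilizer, |C_G(r⁷s)| = |G| / |conj. class of r⁷s| = 28 / 7 = 4.
The 4 elements commuting with r⁷s are {e, r⁷, s, r⁷s}.

Answer: {e, r⁷, s, r⁷s}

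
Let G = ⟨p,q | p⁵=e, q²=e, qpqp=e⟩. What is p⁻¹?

The order of p is 5 (smallest k with pᵏ = e), so p⁻¹ = p⁴ = p⁴.
Check: p · (p⁴) → p · p⁴ = e, giving e as required.

Answer: p⁴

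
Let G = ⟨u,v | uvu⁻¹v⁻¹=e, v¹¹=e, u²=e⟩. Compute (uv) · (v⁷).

Compute (uv) · (v⁷) by multiplying left to right and reducing via the relations at each step:
  (uv) · v⁷ = uv⁸

Answer: uv⁸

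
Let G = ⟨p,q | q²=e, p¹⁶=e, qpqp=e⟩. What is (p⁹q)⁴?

Compute successive powers of (p⁹q), reducing at each step:
  (p⁹q)²: (p⁹q) · p⁹ = q;   q · q = e
  (p⁹q)³: e · p⁹ = p⁹;   (p⁹) · q = p⁹q
  (p⁹q)⁴: (p⁹q) · p⁹ = q;   q · q = e

Answer: e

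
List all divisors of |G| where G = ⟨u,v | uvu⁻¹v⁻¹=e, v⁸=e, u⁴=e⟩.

|G| = 32 = 2⁵. By Lagrange's theorem the order of any subgroup divides 32; the divisors of 32 are 1, 2, 4, 8, 16, 32.

Answer: 1, 2, 4, 8, 16, 32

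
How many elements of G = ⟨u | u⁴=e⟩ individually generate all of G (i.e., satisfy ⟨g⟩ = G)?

G is cyclic of order 4. An element generates G iff its order is 4, and a cyclic group of order 4 has exactly φ(4) = 2 such elements.

Answer: 2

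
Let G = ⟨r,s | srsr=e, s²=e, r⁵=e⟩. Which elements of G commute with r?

⟨r⟩ ⊆ C_G(r) since powers of r commute with r; so |C_G(r)| ≥ |⟨r⟩| = 5.
By orbit–stabilizer, |C_G(r)| = |G| / |conj. class of r| = 10 / 2 = 5.
The 5 elements commuting with r are {e, r, r², r³, r⁴}.

Answer: {e, r, r², r³, r⁴}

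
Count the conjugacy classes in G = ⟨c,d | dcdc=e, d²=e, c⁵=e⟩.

The conjugacy classes (representative and size) are:
  [e] (size 1), [c] (size 2), [c²] (size 2), [d] (size 5).
Class equation: 1 + 2 + 2 + 5 = 10 = |G|. So G has 4 conjugacy classes.

Answer: 4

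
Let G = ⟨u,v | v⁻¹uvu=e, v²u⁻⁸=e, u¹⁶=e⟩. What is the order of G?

Enumerate words in the generators, reducing via the relations: the distinct elements are
  {e, u, v, uv, u², u³, u⁴, u⁵, u⁶, u⁷, u⁸, u⁹, u²v, u³v, u¹², u¹³, u¹¹, u¹⁰, u¹⁴, u¹⁵, u⁴v, u⁵v, u⁶v, u⁷v, v⁻¹, uv⁻¹, u²v⁻¹, u³v⁻¹, u⁴v⁻¹, u⁵v⁻¹, u⁶v⁻¹, u⁷v⁻¹}.
No further products give new elements, so |G| = 32.

Answer: 32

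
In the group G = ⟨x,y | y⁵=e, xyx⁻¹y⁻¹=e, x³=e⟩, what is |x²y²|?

Compute successive powers until reaching e:
  (x²y²)¹ = x²y², (x²y²)² = xy⁴, (x²y²)³ = y, (x²y²)⁴ = x²y³, (x²y²)⁵ = x, (x²y²)⁶ = y², (x²y²)⁷ = x²y⁴, (x²y²)⁸ = xy, (x²y²)⁹ = y³, (x²y²)¹⁰ = x², (x²y²)¹¹ = xy², (x²y²)¹² = y⁴, (x²y²)¹³ = x²y, (x²y²)¹⁴ = xy³, (x²y²)¹⁵ = e.
The smallest positive k with (x²y²)ᵏ = e is 15.

Answer: 15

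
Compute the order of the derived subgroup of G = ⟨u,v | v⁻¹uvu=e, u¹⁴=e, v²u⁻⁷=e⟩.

G' = [G, G] is generated by all commutators. The generator-pair commutators are: [u, v] = u².
The subgroup they normally generate is {e, u², u⁴, u⁶, u⁸, u¹⁰, u¹²}, of order 7.
Check: |G/G'| = 28/7 = 4 is the order of the abelianisation.

Answer: 7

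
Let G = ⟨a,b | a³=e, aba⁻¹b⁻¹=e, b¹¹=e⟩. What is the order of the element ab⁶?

Compute successive powers until reaching e:
  (ab⁶)¹ = ab⁶, (ab⁶)² = a²b, (ab⁶)³ = b⁷, (ab⁶)⁴ = ab², (ab⁶)⁵ = a²b⁸, (ab⁶)⁶ = b³, (ab⁶)⁷ = ab⁹, (ab⁶)⁸ = a²b⁴, (ab⁶)⁹ = b¹⁰, (ab⁶)¹⁰ = ab⁵, (ab⁶)¹¹ = a², (ab⁶)¹² = b⁶, (ab⁶)¹³ = ab, (ab⁶)¹⁴ = a²b⁷, (ab⁶)¹⁵ = b², (ab⁶)¹⁶ = ab⁸, (ab⁶)¹⁷ = a²b³, (ab⁶)¹⁸ = b⁹, (ab⁶)¹⁹ = ab⁴, (ab⁶)²⁰ = a²b¹⁰, (ab⁶)²¹ = b⁵, (ab⁶)²² = a, (ab⁶)²³ = a²b⁶, (ab⁶)²⁴ = b, (ab⁶)²⁵ = ab⁷, (ab⁶)²⁶ = a²b², (ab⁶)²⁷ = b⁸, (ab⁶)²⁸ = ab³, (ab⁶)²⁹ = a²b⁹, (ab⁶)³⁰ = b⁴, (ab⁶)³¹ = ab¹⁰, (ab⁶)³² = a²b⁵, (ab⁶)³³ = e.
The smallest positive k with (ab⁶)ᵏ = e is 33.

Answer: 33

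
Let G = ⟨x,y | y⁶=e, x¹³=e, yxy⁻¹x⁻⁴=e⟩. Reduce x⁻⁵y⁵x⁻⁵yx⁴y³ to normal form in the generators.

Multiply left to right, reducing at each step:
  (x⁸) · y⁵ = x⁸y⁵
  (x⁸y⁵) · x⁻⁵ = x¹⁰y⁵
  (x¹⁰y⁵) · y = x¹⁰
  (x¹⁰) · x⁴ = x
  x · y³ = xy³

Answer: xy³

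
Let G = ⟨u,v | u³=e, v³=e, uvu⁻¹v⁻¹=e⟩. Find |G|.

Enumerate words in the generators, reducing via the relations: the distinct elements are
  {e, u, v, uv, u², v², uv², u²v, u²v²}.
No further products give new elements, so |G| = 9.

Answer: 9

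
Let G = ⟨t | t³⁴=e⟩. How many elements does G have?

G is generated by a single element, so G is cyclic. The relator gives t³⁴ = e and no smaller power is forced to be e, so the 34 powers {e, t, t², t³, t⁴, t⁵, t⁶, t⁷, t⁸, t⁹, t²², t²³, t²¹, t²⁰, t²⁴, t²⁵, t²⁶, t²⁷, t²⁸, t²⁹, t³², t³³, t³¹, t³⁰, t¹², t¹³, t¹¹, t¹⁰, t¹⁴, t¹⁵, t¹⁶, t¹⁷, t¹⁸, t¹⁹} are distinct. Hence |G| = 34.

Answer: 34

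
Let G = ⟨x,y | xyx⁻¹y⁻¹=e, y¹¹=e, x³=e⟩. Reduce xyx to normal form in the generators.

Multiply left to right, reducing at each step:
  x · y = xy
  (xy) · x = x²y

Answer: x²y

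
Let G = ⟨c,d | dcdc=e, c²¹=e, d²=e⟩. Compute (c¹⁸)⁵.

Compute successive powers of (c¹⁸), reducing at each step:
  (c¹⁸)²: (c¹⁸) · c¹⁸ = c¹⁵
  (c¹⁸)³: (c¹⁵) · c¹⁸ = c¹²
  (c¹⁸)⁴: (c¹²) · c¹⁸ = c⁹
  (c¹⁸)⁵: (c⁹) · c¹⁸ = c⁶

Answer: c⁶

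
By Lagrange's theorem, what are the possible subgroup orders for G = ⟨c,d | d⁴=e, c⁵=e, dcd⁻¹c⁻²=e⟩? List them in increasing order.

|G| = 20 = 2² · 5. By Lagrange's theorem the order of any subgroup divides 20; the divisors of 20 are 1, 2, 4, 5, 10, 20.

Answer: 1, 2, 4, 5, 10, 20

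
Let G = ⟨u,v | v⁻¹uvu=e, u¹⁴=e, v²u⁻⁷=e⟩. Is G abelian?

u·v = uv but v·u = u⁶v⁻¹, so u·v ≠ v·u and G is not abelian.

Answer: No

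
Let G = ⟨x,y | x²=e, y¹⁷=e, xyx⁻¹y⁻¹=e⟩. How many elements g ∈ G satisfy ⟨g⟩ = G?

G is cyclic of order 34. An element generates G iff its order is 34, and a cyclic group of order 34 has exactly φ(34) = 16 such elements.

Answer: 16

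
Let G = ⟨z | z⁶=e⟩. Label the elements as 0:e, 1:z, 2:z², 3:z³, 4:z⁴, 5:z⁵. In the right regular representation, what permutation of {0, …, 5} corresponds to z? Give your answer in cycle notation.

(0 1 2 3 4 5)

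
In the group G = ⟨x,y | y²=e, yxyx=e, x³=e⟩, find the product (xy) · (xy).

Compute (xy) · (xy) by multiplying left to right and reducing via the relations at each step:
  (xy) · x = y
  y · y = e

Answer: e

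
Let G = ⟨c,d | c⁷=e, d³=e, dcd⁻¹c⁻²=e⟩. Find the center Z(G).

An element z ∈ Z(G) iff z commutes with every generator.
For example e is central: e·c = c = c·e; e·d = d = d·e.
Whereas c ∉ Z(G) since c·d = cd ≠ c²d = d·c.
Checking each of the 21 elements this way gives Z(G) = {e}, of order 1.

Answer: {e}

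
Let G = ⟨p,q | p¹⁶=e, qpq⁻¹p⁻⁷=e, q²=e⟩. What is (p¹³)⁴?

Compute successive powers of (p¹³), reducing at each step:
  (p¹³)²: (p¹³) · p¹³ = p¹⁰
  (p¹³)³: (p¹⁰) · p¹³ = p⁷
  (p¹³)⁴: (p⁷) · p¹³ = p⁴

Answer: p⁴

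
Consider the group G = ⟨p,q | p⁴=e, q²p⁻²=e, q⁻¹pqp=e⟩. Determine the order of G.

Enumerate words in the generators, reducing via the relations: the distinct elements are
  {e, p, q, pq, p², p³, q⁻¹, pq⁻¹}.
No further products give new elements, so |G| = 8.

Answer: 8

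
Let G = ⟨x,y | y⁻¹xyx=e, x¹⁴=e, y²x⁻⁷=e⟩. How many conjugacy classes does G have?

The conjugacy classes (representative and size) are:
  [e] (size 1), [x¹³] (size 2), [x¹²] (size 2), [x¹¹] (size 2), [x⁴] (size 2), [x⁵] (size 2), [x⁸] (size 2), [x⁷] (size 1), [x⁵y⁻¹] (size 7), [x⁵y] (size 7).
Class equation: 1 + 2 + 2 + 2 + 2 + 2 + 2 + 1 + 7 + 7 = 28 = |G|. So G has 10 conjugacy classes.

Answer: 10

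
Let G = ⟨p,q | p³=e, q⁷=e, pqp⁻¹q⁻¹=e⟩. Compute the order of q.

Compute successive powers until reaching e:
  q¹ = q, q² = q², q³ = q³, q⁴ = q⁴, q⁵ = q⁵, q⁶ = q⁶, q⁷ = e.
The smallest positive k with qᵏ = e is 7.

Answer: 7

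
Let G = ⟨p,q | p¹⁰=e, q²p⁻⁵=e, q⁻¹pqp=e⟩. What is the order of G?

Enumerate words in the generators, reducing via the relations: the distinct elements are
  {e, p, q, pq, p², p³, p⁴, p⁵, p⁶, p⁷, p⁸, p⁹, p²q, p³q, p⁴q, q⁻¹, pq⁻¹, p²q⁻¹, p³q⁻¹, p⁴q⁻¹}.
No further products give new elements, so |G| = 20.

Answer: 20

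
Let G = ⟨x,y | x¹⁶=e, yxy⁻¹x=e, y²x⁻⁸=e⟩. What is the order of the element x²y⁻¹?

Compute successive powers until reaching e:
  (x²y⁻¹)¹ = x²y⁻¹, (x²y⁻¹)² = x⁸, (x²y⁻¹)³ = x²y, (x²y⁻¹)⁴ = e.
The smallest positive k with (x²y⁻¹)ᵏ = e is 4.

Answer: 4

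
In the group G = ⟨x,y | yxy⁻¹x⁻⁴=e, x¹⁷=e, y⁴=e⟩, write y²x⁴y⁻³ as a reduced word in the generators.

Multiply left to right, reducing at each step:
  (y²) · x⁴ = x¹³y²
  (x¹³y²) · y⁻³ = x¹³y³

Answer: x¹³y³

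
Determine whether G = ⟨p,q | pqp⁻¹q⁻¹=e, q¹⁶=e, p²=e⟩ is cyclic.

|G| = 32, but the maximum element order in G is 16 < 32. No single element generates all of G, so G is not cyclic.

Answer: No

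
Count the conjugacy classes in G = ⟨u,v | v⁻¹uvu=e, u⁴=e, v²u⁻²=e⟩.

The conjugacy classes (representative and size) are:
  [e] (size 1), [u³] (size 2), [u²] (size 1), [v⁻¹] (size 2), [uv⁻¹] (size 2).
Class equation: 1 + 2 + 1 + 2 + 2 = 8 = |G|. So G has 5 conjugacy classes.

Answer: 5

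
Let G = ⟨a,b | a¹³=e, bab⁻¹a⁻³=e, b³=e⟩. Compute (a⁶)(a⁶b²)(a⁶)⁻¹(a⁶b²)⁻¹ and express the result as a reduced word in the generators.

[(a⁶), (a⁶b²)] = (a⁶)·(a⁶b²)·(a⁶)⁻¹·(a⁶b²)⁻¹.
  (a⁶) · (a⁶b²) = a¹²b²
  (a¹²b²) · (a⁷) = a¹⁰b²
  (a¹⁰b²) · (a⁸b) = a⁴

Answer: a⁴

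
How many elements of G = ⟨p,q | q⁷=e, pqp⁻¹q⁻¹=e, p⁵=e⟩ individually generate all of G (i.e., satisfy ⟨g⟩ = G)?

G is cyclic of order 35. An element generates G iff its order is 35, and a cyclic group of order 35 has exactly φ(35) = 24 such elements.

Answer: 24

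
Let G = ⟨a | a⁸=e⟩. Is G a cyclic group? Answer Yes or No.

|G| = 8. The element a has order 8 (its powers give 8 distinct elements), so ⟨a⟩ = G and G is cyclic.

Answer: Yes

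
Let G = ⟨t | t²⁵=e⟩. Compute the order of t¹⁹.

Compute successive powers until reaching e:
  (t¹⁹)¹ = t¹⁹, (t¹⁹)² = t¹³, (t¹⁹)³ = t⁷, (t¹⁹)⁴ = t, (t¹⁹)⁵ = t²⁰, (t¹⁹)⁶ = t¹⁴, (t¹⁹)⁷ = t⁸, (t¹⁹)⁸ = t², (t¹⁹)⁹ = t²¹, (t¹⁹)¹⁰ = t¹⁵, (t¹⁹)¹¹ = t⁹, (t¹⁹)¹² = t³, (t¹⁹)¹³ = t²², (t¹⁹)¹⁴ = t¹⁶, (t¹⁹)¹⁵ = t¹⁰, (t¹⁹)¹⁶ = t⁴, (t¹⁹)¹⁷ = t²³, (t¹⁹)¹⁸ = t¹⁷, (t¹⁹)¹⁹ = t¹¹, (t¹⁹)²⁰ = t⁵, (t¹⁹)²¹ = t²⁴, (t¹⁹)²² = t¹⁸, (t¹⁹)²³ = t¹², (t¹⁹)²⁴ = t⁶, (t¹⁹)²⁵ = e.
The smallest positive k with (t¹⁹)ᵏ = e is 25.

Answer: 25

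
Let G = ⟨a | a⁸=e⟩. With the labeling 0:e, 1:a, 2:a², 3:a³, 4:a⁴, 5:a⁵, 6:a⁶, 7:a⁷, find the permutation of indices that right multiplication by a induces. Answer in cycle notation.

(0 1 2 3 4 5 6 7)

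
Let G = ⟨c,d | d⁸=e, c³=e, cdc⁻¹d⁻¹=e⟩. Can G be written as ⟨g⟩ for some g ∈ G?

|G| = 24. The element cd has order 24 (its powers give 24 distinct elements), so ⟨cd⟩ = G and G is cyclic.

Answer: Yes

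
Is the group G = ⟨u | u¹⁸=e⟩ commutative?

G has a single generator, so G is cyclic and hence abelian.

Answer: Yes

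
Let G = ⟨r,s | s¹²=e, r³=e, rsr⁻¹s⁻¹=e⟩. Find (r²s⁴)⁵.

Compute successive powers of (r²s⁴), reducing at each step:
  (r²s⁴)²: (r²s⁴) · r² = rs⁴;   (rs⁴) · s⁴ = rs⁸
  (r²s⁴)³: (rs⁸) · r² = s⁸;   (s⁸) · s⁴ = e
  (r²s⁴)⁴: e · r² = r²;   (r²) · s⁴ = r²s⁴
  (r²s⁴)⁵: (r²s⁴) · r² = rs⁴;   (rs⁴) · s⁴ = rs⁸

Answer: rs⁸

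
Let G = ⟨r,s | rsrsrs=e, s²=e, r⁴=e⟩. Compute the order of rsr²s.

Compute successive powers until reaching e:
  (rsr²s)¹ = rsr²s, (rsr²s)² = e.
The smallest positive k with (rsr²s)ᵏ = e is 2.

Answer: 2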